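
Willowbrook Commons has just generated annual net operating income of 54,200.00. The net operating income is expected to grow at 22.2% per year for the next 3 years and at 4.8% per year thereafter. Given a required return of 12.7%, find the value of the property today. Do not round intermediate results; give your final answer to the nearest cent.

D_1 = 66232.40000
D_2 = 80935.99280
D_3 = 98903.78320
Terminal value at year 3: TV = D_3×(1+g_2)/(r−g_2) = 103651.16480/0.079 = 1312040.06070
P_0 = D_1/(1+r)^1 + D_2/(1+r)^2 + D_3/(1+r)^3 + TV/(1+r)^3
    = 58768.76664 + 63722.65557 + 69094.13053 + 916590.49111 = 1108176.04385

1108176.04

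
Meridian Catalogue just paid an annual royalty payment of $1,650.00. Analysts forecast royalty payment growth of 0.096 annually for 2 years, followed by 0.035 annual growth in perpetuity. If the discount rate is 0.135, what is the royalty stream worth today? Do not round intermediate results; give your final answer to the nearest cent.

$19055.92

D_1 = 1808.40000
D_2 = 1982.00640
Terminal value at year 2: TV = D_2×(1+g_2)/(r−g_2) = 2051.37662/0.1 = 20513.76624
P_0 = D_1/(1+r)^1 + D_2/(1+r)^2 + TV/(1+r)^2
    = 1593.30396 + 1538.55608 + 15924.05538 = 19055.91542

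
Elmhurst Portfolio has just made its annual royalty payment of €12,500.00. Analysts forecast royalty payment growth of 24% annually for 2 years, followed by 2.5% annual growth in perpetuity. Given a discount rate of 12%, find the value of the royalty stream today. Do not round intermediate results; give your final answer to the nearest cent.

€194478.38

D_1 = 15500.00000
D_2 = 19220.00000
Terminal value at year 2: TV = D_2×(1+g_2)/(r−g_2) = 19700.50000/0.095 = 207373.68421
P_0 = D_1/(1+r)^1 + D_2/(1+r)^2 + TV/(1+r)^2
    = 13839.28571 + 15322.06633 + 165317.03142 = 194478.38346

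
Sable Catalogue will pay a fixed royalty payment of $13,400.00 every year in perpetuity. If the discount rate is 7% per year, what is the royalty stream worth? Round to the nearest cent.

Level perpetuity: PV = C / r = $13,400.00 / 0.07 = $191,428.57

$191428.57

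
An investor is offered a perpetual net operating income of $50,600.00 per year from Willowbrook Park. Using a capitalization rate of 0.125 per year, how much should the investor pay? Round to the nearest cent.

$404800.00

Level perpetuity: PV = C / r = $50,600.00 / 0.125 = $404,800.00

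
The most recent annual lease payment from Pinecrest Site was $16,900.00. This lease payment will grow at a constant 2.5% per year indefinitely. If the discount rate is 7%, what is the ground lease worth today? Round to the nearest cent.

$384944.44

D₁ = D₀ × (1 + g) = $16,900.00 × 1.025 = $17,322.5000
Growing perpetuity: P = D₁ / (r − g) = $17,322.5000 / (0.07 − 0.025) = $384,944.44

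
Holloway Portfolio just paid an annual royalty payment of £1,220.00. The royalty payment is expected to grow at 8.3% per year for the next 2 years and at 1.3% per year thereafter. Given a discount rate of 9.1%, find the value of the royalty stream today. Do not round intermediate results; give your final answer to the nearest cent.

D_1 = 1321.26000
D_2 = 1430.92458
Terminal value at year 2: TV = D_2×(1+g_2)/(r−g_2) = 1449.52660/0.078 = 18583.67435
P_0 = D_1/(1+r)^1 + D_2/(1+r)^2 + TV/(1+r)^2
    = 1211.05408 + 1202.17376 + 15612.84634 = 18026.07417

£18026.07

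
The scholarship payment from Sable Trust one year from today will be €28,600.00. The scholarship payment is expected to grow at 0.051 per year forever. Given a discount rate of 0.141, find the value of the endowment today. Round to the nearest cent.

€317777.78

Growing perpetuity: P = D₁ / (r − g) = €28,600.0000 / (0.141 − 0.051) = €317,777.78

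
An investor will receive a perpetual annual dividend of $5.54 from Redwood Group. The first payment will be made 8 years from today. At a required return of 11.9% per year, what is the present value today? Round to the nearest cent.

Value at end of year 7: C / r = $5.54 / 0.119 = $46.5546
Discount to today: PV = $46.5546 / (1 + 0.119)^7 = $46.5546 / 2.196902 = $21.19

$21.19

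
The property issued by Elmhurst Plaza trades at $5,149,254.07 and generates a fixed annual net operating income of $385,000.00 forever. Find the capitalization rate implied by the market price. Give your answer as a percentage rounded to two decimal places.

P = C/r ⇒ r = C/P = $385,000.00/$5,149,254.07 = 0.074768

7.48%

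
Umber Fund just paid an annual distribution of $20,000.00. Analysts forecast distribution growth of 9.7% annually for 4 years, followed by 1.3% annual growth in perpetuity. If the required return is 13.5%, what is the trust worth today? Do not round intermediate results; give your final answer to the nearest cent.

D_1 = 21940.00000
D_2 = 24068.18000
D_3 = 26402.79346
D_4 = 28963.86443
Terminal value at year 4: TV = D_4×(1+g_2)/(r−g_2) = 29340.39466/0.122 = 240495.03822
P_0 = D_1/(1+r)^1 + D_2/(1+r)^2 + D_3/(1+r)^3 + D_4/(1+r)^4 + TV/(1+r)^4
    = 19330.39648 + 18683.21140 + 18057.69419 + 17453.11940 + 144918.11438 = 218442.53584

$218442.54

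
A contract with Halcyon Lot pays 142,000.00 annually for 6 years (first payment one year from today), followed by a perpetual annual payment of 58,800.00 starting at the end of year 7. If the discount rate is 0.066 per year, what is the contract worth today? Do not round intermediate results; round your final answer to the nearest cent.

1292430.10

PV of 6-year annuity: 142,000.00 × [1 − (1+0.066)^−6] / 0.066 = 685288.25925
Perpetuity value at year 6: 58,800.00 / 0.066 = 890909.09091
PV of perpetuity: 890909.09091 / (1+0.066)^6 = 607141.83990
Total PV = 685288.25925 + 607141.83990 = 1292430.09914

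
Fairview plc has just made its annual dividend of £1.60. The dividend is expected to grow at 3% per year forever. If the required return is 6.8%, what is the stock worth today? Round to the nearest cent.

D₁ = D₀ × (1 + g) = £1.60 × 1.03 = £1.6480
Growing perpetuity: P = D₁ / (r − g) = £1.6480 / (0.068 − 0.03) = £43.37

£43.37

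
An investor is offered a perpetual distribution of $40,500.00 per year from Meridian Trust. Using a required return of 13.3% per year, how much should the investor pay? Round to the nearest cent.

$304511.28

Level perpetuity: PV = C / r = $40,500.00 / 0.133 = $304,511.28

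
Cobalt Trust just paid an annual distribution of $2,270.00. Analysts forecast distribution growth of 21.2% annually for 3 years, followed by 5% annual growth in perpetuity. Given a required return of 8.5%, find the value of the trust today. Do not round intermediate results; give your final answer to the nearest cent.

$103454.03

D_1 = 2751.24000
D_2 = 3334.50288
D_3 = 4041.41749
Terminal value at year 3: TV = D_3×(1+g_2)/(r−g_2) = 4243.48837/0.035 = 121242.52472
P_0 = D_1/(1+r)^1 + D_2/(1+r)^2 + D_3/(1+r)^3 + TV/(1+r)^3
    = 2535.70507 + 2832.51110 + 3164.05848 + 94921.75447 = 103454.02913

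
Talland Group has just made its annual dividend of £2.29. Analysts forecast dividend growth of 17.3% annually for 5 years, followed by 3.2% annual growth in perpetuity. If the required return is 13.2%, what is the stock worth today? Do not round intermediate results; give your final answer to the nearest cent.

£40.99

D_1 = 2.68617
D_2 = 3.15088
D_3 = 3.69598
D_4 = 4.33538
D_5 = 5.08540
Terminal value at year 5: TV = D_5×(1+g_2)/(r−g_2) = 5.24814/0.1 = 52.48138
P_0 = D_1/(1+r)^1 + D_2/(1+r)^2 + D_3/(1+r)^3 + D_4/(1+r)^4 + D_5/(1+r)^5 + TV/(1+r)^5
    = 2.37294 + 2.45889 + 2.54795 + 2.64023 + 2.73586 + 28.23405 = 40.98991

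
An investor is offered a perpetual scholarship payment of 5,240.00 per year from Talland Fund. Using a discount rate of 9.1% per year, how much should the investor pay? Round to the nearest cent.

57582.42

Level perpetuity: PV = C / r = 5,240.00 / 0.091 = 57,582.42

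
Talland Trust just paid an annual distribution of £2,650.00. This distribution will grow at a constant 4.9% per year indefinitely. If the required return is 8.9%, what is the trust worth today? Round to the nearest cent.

D₁ = D₀ × (1 + g) = £2,650.00 × 1.049 = £2,779.8500
Growing perpetuity: P = D₁ / (r − g) = £2,779.8500 / (0.089 − 0.049) = £69,496.25

£69496.25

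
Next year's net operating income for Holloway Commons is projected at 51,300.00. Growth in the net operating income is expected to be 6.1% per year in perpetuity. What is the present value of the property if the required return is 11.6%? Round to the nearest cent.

932727.27

Growing perpetuity: P = D₁ / (r − g) = 51,300.0000 / (0.116 − 0.061) = 932,727.27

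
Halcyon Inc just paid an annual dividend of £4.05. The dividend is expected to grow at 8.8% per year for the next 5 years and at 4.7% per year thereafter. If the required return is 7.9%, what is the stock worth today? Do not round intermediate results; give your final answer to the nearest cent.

D_1 = 4.40640
D_2 = 4.79416
D_3 = 5.21605
D_4 = 5.67506
D_5 = 6.17447
Terminal value at year 5: TV = D_5×(1+g_2)/(r−g_2) = 6.46467/0.032 = 202.02085
P_0 = D_1/(1+r)^1 + D_2/(1+r)^2 + D_3/(1+r)^3 + D_4/(1+r)^4 + D_5/(1+r)^5 + TV/(1+r)^5
    = 4.08378 + 4.11784 + 4.15219 + 4.18683 + 4.22175 + 138.13031 = 158.89270

£158.89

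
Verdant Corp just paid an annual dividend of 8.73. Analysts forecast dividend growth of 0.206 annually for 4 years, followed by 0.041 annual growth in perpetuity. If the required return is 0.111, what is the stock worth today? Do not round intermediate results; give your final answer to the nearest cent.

D_1 = 10.52838
D_2 = 12.69723
D_3 = 15.31285
D_4 = 18.46730
Terminal value at year 4: TV = D_4×(1+g_2)/(r−g_2) = 19.22446/0.07 = 274.63518
P_0 = D_1/(1+r)^1 + D_2/(1+r)^2 + D_3/(1+r)^3 + D_4/(1+r)^4 + TV/(1+r)^4
    = 9.47649 + 10.28681 + 11.16642 + 12.12125 + 180.26023 = 223.31120

223.31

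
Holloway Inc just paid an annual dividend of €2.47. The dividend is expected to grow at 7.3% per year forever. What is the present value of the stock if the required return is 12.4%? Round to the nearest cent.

€51.97

D₁ = D₀ × (1 + g) = €2.47 × 1.073 = €2.6503
Growing perpetuity: P = D₁ / (r − g) = €2.6503 / (0.124 − 0.073) = €51.97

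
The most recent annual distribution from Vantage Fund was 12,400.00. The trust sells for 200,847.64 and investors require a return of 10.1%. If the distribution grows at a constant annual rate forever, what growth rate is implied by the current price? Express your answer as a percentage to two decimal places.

3.70%

P = D₀(1+g)/(r−g) ⇒ P(r−g) = D₀(1+g) ⇒ g(P+D₀) = P·r − D₀
g = (P·r − D₀)/(P + D₀) = (200,847.64×0.101 − 12,400.00) / (200,847.64 + 12,400.00) = 0.036979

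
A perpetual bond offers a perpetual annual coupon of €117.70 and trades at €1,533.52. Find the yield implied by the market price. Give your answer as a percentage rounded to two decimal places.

P = C/r ⇒ r = C/P = €117.70/€1,533.52 = 0.076752

7.68%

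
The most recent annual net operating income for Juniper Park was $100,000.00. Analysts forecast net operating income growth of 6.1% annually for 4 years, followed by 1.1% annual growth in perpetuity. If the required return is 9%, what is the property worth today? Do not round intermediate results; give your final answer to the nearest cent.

D_1 = 106100.00000
D_2 = 112572.10000
D_3 = 119438.99810
D_4 = 126724.77698
Terminal value at year 4: TV = D_4×(1+g_2)/(r−g_2) = 128118.74953/0.079 = 1621756.32318
P_0 = D_1/(1+r)^1 + D_2/(1+r)^2 + D_3/(1+r)^3 + D_4/(1+r)^4 + TV/(1+r)^4
    = 97339.44954 + 94749.68437 + 92228.82121 + 89775.02688 + 1148893.06554 = 1522986.04754

$1522986.05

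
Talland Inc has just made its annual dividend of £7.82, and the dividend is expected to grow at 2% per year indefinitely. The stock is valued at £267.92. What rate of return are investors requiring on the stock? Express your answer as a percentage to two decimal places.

4.98%

D₁ = £7.82 × 1.02 = £7.9764
P = D₁/(r − g) ⇒ r = D₁/P + g = £7.9764/£267.92 + 0.02 = 0.029772 + 0.02 = 0.049772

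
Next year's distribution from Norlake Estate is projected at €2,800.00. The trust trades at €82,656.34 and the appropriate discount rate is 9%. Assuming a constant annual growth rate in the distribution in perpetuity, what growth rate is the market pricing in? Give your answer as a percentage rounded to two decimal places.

P = D₁/(r−g) ⇒ g = r − D₁/P = 0.09 − €2,800.00/€82,656.34 = 0.056125

5.61%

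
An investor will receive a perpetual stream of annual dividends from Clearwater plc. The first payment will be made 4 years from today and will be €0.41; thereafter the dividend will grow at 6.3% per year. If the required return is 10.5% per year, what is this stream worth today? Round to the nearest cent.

€7.24

Value at end of year 3: C₁ / (r − g) = €0.41 / (0.105 − 0.063) = €9.7619
Discount to today: PV = €9.7619 / (1 + 0.105)^3 = €9.7619 / 1.349233 = €7.24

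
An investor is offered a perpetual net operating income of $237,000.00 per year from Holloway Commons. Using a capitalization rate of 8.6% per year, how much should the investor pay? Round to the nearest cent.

$2755813.95

Level perpetuity: PV = C / r = $237,000.00 / 0.086 = $2,755,813.95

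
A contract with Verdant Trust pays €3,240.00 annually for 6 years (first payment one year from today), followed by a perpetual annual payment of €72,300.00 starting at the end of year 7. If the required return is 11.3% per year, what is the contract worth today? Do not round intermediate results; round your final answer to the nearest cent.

€350169.73

PV of 6-year annuity: €3,240.00 × [1 − (1+0.113)^−6] / 0.113 = 13589.29375
Perpetuity value at year 6: €72,300.00 / 0.113 = 639823.00885
PV of perpetuity: 639823.00885 / (1+0.113)^6 = 336580.43533
Total PV = 13589.29375 + 336580.43533 = 350169.72908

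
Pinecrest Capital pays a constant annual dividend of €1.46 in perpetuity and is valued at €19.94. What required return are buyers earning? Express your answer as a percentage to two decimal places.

P = C/r ⇒ r = C/P = €1.46/€19.94 = 0.073220

7.32%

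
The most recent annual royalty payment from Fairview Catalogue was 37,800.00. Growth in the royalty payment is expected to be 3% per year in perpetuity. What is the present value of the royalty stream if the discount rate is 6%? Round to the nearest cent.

1297800.00

D₁ = D₀ × (1 + g) = 37,800.00 × 1.03 = 38,934.0000
Growing perpetuity: P = D₁ / (r − g) = 38,934.0000 / (0.06 − 0.03) = 1,297,800.00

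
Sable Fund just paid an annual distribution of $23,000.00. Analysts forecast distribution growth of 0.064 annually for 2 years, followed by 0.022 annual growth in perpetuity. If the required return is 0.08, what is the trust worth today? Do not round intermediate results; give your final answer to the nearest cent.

D_1 = 24472.00000
D_2 = 26038.20800
Terminal value at year 2: TV = D_2×(1+g_2)/(r−g_2) = 26611.04858/0.058 = 458811.18234
P_0 = D_1/(1+r)^1 + D_2/(1+r)^2 + TV/(1+r)^2
    = 22659.25926 + 22323.56653 + 393356.63781 = 438339.46360

$438339.46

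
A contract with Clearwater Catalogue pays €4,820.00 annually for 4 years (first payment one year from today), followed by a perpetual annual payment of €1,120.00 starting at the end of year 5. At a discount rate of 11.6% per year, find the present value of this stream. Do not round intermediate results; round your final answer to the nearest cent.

PV of 4-year annuity: €4,820.00 × [1 − (1+0.116)^−4] / 0.116 = 14764.21880
Perpetuity value at year 4: €1,120.00 / 0.116 = 9655.17241
PV of perpetuity: 9655.17241 / (1+0.116)^4 = 6224.48257
Total PV = 14764.21880 + 6224.48257 = 20988.70137

€20988.70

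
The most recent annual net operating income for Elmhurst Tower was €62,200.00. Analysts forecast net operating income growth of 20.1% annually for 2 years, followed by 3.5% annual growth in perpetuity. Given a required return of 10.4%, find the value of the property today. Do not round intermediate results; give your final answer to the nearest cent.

D_1 = 74702.20000
D_2 = 89717.34220
Terminal value at year 2: TV = D_2×(1+g_2)/(r−g_2) = 92857.44918/0.069 = 1345760.13300
P_0 = D_1/(1+r)^1 + D_2/(1+r)^2 + TV/(1+r)^2
    = 67665.03623 + 73610.24322 + 1104153.64829 = 1245428.92775

€1245428.93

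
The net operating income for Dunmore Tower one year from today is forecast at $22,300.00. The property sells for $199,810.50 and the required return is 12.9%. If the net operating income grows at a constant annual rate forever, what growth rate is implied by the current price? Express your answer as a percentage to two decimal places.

1.74%

P = D₁/(r−g) ⇒ g = r − D₁/P = 0.129 − $22,300.00/$199,810.50 = 0.017394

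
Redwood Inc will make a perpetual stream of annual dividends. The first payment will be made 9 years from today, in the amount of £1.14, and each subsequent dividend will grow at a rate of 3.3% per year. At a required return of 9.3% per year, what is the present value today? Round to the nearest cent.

Value at end of year 8: C₁ / (r − g) = £1.14 / (0.093 − 0.033) = £19.0000
Discount to today: PV = £19.0000 / (1 + 0.093)^8 = £19.0000 / 2.036861 = £9.33

£9.33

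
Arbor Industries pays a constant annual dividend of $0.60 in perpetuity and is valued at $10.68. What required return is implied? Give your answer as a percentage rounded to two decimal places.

P = C/r ⇒ r = C/P = $0.60/$10.68 = 0.056180

5.62%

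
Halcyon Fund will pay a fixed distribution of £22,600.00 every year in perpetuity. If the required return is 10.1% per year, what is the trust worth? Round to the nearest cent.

£223762.38

Level perpetuity: PV = C / r = £22,600.00 / 0.101 = £223,762.38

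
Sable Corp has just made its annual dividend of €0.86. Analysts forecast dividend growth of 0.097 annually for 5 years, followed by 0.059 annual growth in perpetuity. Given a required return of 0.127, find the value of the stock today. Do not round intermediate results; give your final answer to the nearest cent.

€15.67

D_1 = 0.94342
D_2 = 1.03493
D_3 = 1.13532
D_4 = 1.24545
D_5 = 1.36625
Terminal value at year 5: TV = D_5×(1+g_2)/(r−g_2) = 1.44686/0.068 = 21.27740
P_0 = D_1/(1+r)^1 + D_2/(1+r)^2 + D_3/(1+r)^3 + D_4/(1+r)^4 + D_5/(1+r)^5 + TV/(1+r)^5
    = 0.83711 + 0.81482 + 0.79313 + 0.77202 + 0.75147 + 11.70305 = 15.67161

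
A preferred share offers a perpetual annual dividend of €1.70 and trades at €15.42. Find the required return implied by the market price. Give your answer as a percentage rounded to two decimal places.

P = C/r ⇒ r = C/P = €1.70/€15.42 = 0.110246

11.02%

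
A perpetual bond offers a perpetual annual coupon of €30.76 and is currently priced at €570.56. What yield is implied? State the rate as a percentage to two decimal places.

P = C/r ⇒ r = C/P = €30.76/€570.56 = 0.053912

5.39%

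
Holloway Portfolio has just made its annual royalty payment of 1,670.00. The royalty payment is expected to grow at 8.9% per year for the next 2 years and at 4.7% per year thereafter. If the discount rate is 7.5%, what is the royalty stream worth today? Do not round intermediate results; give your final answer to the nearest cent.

67488.69

D_1 = 1818.63000
D_2 = 1980.48807
Terminal value at year 2: TV = D_2×(1+g_2)/(r−g_2) = 2073.57101/0.028 = 74056.10747
P_0 = D_1/(1+r)^1 + D_2/(1+r)^2 + TV/(1+r)^2
    = 1691.74884 + 1713.78092 + 64083.16493 = 67488.69468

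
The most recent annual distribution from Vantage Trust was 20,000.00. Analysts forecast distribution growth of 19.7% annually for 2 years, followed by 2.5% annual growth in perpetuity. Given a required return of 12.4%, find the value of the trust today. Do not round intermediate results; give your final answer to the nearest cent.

278822.39

D_1 = 23940.00000
D_2 = 28656.18000
Terminal value at year 2: TV = D_2×(1+g_2)/(r−g_2) = 29372.58450/0.099 = 296692.77273
P_0 = D_1/(1+r)^1 + D_2/(1+r)^2 + TV/(1+r)^2
    = 21298.93238 + 22682.22604 + 234841.22916 = 278822.38758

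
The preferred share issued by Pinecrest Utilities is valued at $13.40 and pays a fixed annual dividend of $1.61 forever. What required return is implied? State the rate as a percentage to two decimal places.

P = C/r ⇒ r = C/P = $1.61/$13.40 = 0.120149

12.01%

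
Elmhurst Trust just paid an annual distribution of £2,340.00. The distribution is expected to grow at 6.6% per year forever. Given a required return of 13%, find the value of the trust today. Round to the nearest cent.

£38975.63

D₁ = D₀ × (1 + g) = £2,340.00 × 1.066 = £2,494.4400
Growing perpetuity: P = D₁ / (r − g) = £2,494.4400 / (0.13 − 0.066) = £38,975.63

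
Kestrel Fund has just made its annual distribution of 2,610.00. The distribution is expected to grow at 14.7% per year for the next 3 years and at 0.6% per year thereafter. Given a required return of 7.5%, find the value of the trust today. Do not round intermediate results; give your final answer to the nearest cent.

D_1 = 2993.67000
D_2 = 3433.73949
D_3 = 3938.49920
Terminal value at year 3: TV = D_3×(1+g_2)/(r−g_2) = 3962.13019/0.069 = 57422.17667
P_0 = D_1/(1+r)^1 + D_2/(1+r)^2 + D_3/(1+r)^3 + TV/(1+r)^3
    = 2784.80930 + 2971.32676 + 3170.33656 + 46222.58803 = 55149.06065

55149.06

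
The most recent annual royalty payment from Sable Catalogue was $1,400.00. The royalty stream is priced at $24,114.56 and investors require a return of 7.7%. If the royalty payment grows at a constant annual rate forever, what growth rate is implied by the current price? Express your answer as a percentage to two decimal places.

P = D₀(1+g)/(r−g) ⇒ P(r−g) = D₀(1+g) ⇒ g(P+D₀) = P·r − D₀
g = (P·r − D₀)/(P + D₀) = ($24,114.56×0.077 − $1,400.00) / ($24,114.56 + $1,400.00) = 0.017904

1.79%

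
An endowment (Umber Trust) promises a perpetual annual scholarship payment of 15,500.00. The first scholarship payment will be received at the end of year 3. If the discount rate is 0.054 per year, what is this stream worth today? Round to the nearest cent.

Value at end of year 2: C / r = 15,500.00 / 0.054 = 287,037.0370
Discount to today: PV = 287,037.0370 / (1 + 0.054)^2 = 287,037.0370 / 1.110916 = 258,378.70

258378.70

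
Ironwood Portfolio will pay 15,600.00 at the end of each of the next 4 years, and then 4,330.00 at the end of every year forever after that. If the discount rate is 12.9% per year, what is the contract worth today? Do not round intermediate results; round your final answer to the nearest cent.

67157.95

PV of 4-year annuity: 15,600.00 × [1 − (1+0.129)^−4] / 0.129 = 46498.32997
Perpetuity value at year 4: 4,330.00 / 0.129 = 33565.89147
PV of perpetuity: 33565.89147 / (1+0.129)^4 = 20659.62424
Total PV = 46498.32997 + 20659.62424 = 67157.95421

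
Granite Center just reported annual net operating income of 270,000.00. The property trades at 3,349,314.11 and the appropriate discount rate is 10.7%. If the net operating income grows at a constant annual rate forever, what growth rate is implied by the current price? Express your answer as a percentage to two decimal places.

2.44%

P = D₀(1+g)/(r−g) ⇒ P(r−g) = D₀(1+g) ⇒ g(P+D₀) = P·r − D₀
g = (P·r − D₀)/(P + D₀) = (3,349,314.11×0.107 − 270,000.00) / (3,349,314.11 + 270,000.00) = 0.024418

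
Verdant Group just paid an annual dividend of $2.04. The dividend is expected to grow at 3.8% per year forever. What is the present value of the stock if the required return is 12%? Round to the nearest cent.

D₁ = D₀ × (1 + g) = $2.04 × 1.038 = $2.1175
Growing perpetuity: P = D₁ / (r − g) = $2.1175 / (0.12 − 0.038) = $25.82

$25.82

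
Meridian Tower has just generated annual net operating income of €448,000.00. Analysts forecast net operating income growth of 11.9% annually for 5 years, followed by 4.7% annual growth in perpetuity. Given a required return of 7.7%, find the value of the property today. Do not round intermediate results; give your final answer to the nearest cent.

D_1 = 501312.00000
D_2 = 560968.12800
D_3 = 627723.33523
D_4 = 702422.41212
D_5 = 786010.67917
Terminal value at year 5: TV = D_5×(1+g_2)/(r−g_2) = 822953.18109/0.03 = 27431772.70294
P_0 = D_1/(1+r)^1 + D_2/(1+r)^2 + D_3/(1+r)^3 + D_4/(1+r)^4 + D_5/(1+r)^5 + TV/(1+r)^5
    = 465470.75209 + 483622.81484 + 502482.75748 + 522078.18535 + 542437.78033 + 18931078.53336 = 21447170.82345

€21447170.82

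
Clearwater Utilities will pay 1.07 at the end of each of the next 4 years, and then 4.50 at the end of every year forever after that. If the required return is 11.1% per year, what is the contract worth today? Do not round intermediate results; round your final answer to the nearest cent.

PV of 4-year annuity: 1.07 × [1 − (1+0.111)^−4] / 0.111 = 3.31254
Perpetuity value at year 4: 4.50 / 0.111 = 40.54054
PV of perpetuity: 40.54054 / (1+0.111)^4 = 26.60929
Total PV = 3.31254 + 26.60929 = 29.92183

29.92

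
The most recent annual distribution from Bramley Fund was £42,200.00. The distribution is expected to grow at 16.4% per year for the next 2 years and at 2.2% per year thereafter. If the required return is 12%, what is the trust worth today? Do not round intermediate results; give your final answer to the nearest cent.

£564781.79

D_1 = 49120.80000
D_2 = 57176.61120
Terminal value at year 2: TV = D_2×(1+g_2)/(r−g_2) = 58434.49665/0.098 = 596270.37394
P_0 = D_1/(1+r)^1 + D_2/(1+r)^2 + TV/(1+r)^2
    = 43857.85714 + 45580.84439 + 475343.09147 = 564781.79300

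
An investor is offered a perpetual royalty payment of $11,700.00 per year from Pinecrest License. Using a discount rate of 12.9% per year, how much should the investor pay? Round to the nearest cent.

$90697.67

Level perpetuity: PV = C / r = $11,700.00 / 0.129 = $90,697.67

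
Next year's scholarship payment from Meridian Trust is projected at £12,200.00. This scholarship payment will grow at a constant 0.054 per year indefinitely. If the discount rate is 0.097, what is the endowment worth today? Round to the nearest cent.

£283720.93

Growing perpetuity: P = D₁ / (r − g) = £12,200.0000 / (0.097 − 0.054) = £283,720.93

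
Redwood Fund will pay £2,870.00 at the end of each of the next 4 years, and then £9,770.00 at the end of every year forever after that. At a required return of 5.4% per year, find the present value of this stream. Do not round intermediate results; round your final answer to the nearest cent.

£156684.51

PV of 4-year annuity: £2,870.00 × [1 − (1+0.054)^−4] / 0.054 = 10083.02500
Perpetuity value at year 4: £9,770.00 / 0.054 = 180925.92593
PV of perpetuity: 180925.92593 / (1+0.054)^4 = 146601.48192
Total PV = 10083.02500 + 146601.48192 = 156684.50692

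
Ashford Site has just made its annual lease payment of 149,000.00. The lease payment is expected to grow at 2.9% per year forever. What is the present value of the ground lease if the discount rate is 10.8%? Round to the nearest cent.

1940772.15

D₁ = D₀ × (1 + g) = 149,000.00 × 1.029 = 153,321.0000
Growing perpetuity: P = D₁ / (r − g) = 153,321.0000 / (0.108 − 0.029) = 1,940,772.15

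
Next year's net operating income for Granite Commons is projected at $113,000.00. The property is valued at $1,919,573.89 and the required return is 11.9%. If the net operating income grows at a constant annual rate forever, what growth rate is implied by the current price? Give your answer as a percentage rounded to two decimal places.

6.01%

P = D₁/(r−g) ⇒ g = r − D₁/P = 0.119 − $113,000.00/$1,919,573.89 = 0.060133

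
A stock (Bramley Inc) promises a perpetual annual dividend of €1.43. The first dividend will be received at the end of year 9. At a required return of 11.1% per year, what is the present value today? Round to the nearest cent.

€5.55

Value at end of year 8: C / r = €1.43 / 0.111 = €12.8829
Discount to today: PV = €12.8829 / (1 + 0.111)^8 = €12.8829 / 2.321200 = €5.55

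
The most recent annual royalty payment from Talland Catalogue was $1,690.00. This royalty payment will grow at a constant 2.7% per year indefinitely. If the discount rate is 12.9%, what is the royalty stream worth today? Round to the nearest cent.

D₁ = D₀ × (1 + g) = $1,690.00 × 1.027 = $1,735.6300
Growing perpetuity: P = D₁ / (r − g) = $1,735.6300 / (0.129 − 0.027) = $17,015.98

$17015.98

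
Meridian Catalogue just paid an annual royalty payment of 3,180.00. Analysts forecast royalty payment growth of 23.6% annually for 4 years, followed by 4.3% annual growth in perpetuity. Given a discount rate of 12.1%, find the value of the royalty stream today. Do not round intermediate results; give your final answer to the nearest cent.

79179.09

D_1 = 3930.48000
D_2 = 4858.07328
D_3 = 6004.57857
D_4 = 7421.65912
Terminal value at year 4: TV = D_4×(1+g_2)/(r−g_2) = 7740.79046/0.078 = 99240.90333
P_0 = D_1/(1+r)^1 + D_2/(1+r)^2 + D_3/(1+r)^3 + D_4/(1+r)^4 + TV/(1+r)^4
    = 3506.22658 + 3865.91977 + 4262.51278 + 4699.79108 + 62844.64226 = 79179.09247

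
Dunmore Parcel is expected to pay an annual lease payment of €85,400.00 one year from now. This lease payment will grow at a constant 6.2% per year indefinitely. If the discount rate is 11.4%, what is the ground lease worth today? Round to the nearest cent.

Growing perpetuity: P = D₁ / (r − g) = €85,400.0000 / (0.114 − 0.062) = €1,642,307.69

€1642307.69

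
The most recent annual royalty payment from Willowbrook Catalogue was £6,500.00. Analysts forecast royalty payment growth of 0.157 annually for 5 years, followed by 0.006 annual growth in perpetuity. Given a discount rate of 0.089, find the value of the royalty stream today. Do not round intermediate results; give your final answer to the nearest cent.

£145769.32

D_1 = 7520.50000
D_2 = 8701.21850
D_3 = 10067.30980
D_4 = 11647.87744
D_5 = 13476.59420
Terminal value at year 5: TV = D_5×(1+g_2)/(r−g_2) = 13557.45377/0.083 = 163342.81648
P_0 = D_1/(1+r)^1 + D_2/(1+r)^2 + D_3/(1+r)^3 + D_4/(1+r)^4 + D_5/(1+r)^5 + TV/(1+r)^5
    = 6905.87695 + 7337.09792 + 7795.24545 + 8282.00090 + 8799.15064 + 106649.94626 = 145769.31812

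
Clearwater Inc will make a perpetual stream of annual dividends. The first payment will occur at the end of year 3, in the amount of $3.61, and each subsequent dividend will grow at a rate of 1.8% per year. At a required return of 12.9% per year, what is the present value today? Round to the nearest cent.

$25.52

Value at end of year 2: C₁ / (r − g) = $3.61 / (0.129 − 0.018) = $32.5225
Discount to today: PV = $32.5225 / (1 + 0.129)^2 = $32.5225 / 1.274641 = $25.52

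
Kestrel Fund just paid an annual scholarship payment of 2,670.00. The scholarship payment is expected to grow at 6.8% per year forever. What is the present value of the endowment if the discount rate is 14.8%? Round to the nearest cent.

35644.50

D₁ = D₀ × (1 + g) = 2,670.00 × 1.068 = 2,851.5600
Growing perpetuity: P = D₁ / (r − g) = 2,851.5600 / (0.148 − 0.068) = 35,644.50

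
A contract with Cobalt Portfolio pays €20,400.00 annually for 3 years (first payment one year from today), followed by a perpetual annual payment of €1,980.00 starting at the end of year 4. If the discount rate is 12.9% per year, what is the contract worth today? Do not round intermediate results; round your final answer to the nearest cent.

PV of 3-year annuity: €20,400.00 × [1 − (1+0.129)^−3] / 0.129 = 48249.41900
Perpetuity value at year 3: €1,980.00 / 0.129 = 15348.83721
PV of perpetuity: 15348.83721 / (1+0.129)^3 = 10665.80536
Total PV = 48249.41900 + 10665.80536 = 58915.22437

€58915.22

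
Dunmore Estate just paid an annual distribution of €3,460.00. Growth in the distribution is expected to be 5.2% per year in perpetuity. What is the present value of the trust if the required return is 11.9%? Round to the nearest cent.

€54327.16

D₁ = D₀ × (1 + g) = €3,460.00 × 1.052 = €3,639.9200
Growing perpetuity: P = D₁ / (r − g) = €3,639.9200 / (0.119 − 0.052) = €54,327.16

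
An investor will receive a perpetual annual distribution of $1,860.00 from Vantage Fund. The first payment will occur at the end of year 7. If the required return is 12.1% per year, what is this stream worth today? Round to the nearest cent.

Value at end of year 6: C / r = $1,860.00 / 0.121 = $15,371.9008
Discount to today: PV = $15,371.9008 / (1 + 0.121)^6 = $15,371.9008 / 1.984420 = $7,746.29

$7746.29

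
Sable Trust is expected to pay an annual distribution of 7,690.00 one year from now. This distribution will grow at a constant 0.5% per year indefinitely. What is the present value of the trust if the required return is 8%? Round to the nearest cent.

102533.33

Growing perpetuity: P = D₁ / (r − g) = 7,690.0000 / (0.08 − 0.005) = 102,533.33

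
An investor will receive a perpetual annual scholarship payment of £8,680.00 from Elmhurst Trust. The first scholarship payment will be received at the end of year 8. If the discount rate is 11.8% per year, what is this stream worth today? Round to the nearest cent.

£33693.42

Value at end of year 7: C / r = £8,680.00 / 0.118 = £73,559.3220
Discount to today: PV = £73,559.3220 / (1 + 0.118)^7 = £73,559.3220 / 2.183195 = £33,693.42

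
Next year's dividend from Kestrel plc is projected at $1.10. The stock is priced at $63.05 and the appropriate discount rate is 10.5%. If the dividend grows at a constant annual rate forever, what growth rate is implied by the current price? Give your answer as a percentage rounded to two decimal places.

8.76%

P = D₁/(r−g) ⇒ g = r − D₁/P = 0.105 − $1.10/$63.05 = 0.087554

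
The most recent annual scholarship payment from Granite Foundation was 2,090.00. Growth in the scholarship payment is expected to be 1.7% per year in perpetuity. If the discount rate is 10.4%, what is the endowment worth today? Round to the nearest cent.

24431.38

D₁ = D₀ × (1 + g) = 2,090.00 × 1.017 = 2,125.5300
Growing perpetuity: P = D₁ / (r − g) = 2,125.5300 / (0.104 − 0.017) = 24,431.38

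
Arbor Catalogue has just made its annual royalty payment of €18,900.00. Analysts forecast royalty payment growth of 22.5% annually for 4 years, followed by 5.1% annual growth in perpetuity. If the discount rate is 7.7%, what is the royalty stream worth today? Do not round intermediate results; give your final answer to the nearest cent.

€1384105.09

D_1 = 23152.50000
D_2 = 28361.81250
D_3 = 34743.22031
D_4 = 42560.44488
Terminal value at year 4: TV = D_4×(1+g_2)/(r−g_2) = 44731.02757/0.026 = 1720424.13738
P_0 = D_1/(1+r)^1 + D_2/(1+r)^2 + D_3/(1+r)^3 + D_4/(1+r)^4 + TV/(1+r)^4
    = 21497.21448 + 24451.33495 + 27811.40698 + 31633.21592 + 1278711.92060 = 1384105.09294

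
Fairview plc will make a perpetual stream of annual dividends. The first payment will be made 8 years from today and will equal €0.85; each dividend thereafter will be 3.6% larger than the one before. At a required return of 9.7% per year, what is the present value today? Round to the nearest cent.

Value at end of year 7: C₁ / (r − g) = €0.85 / (0.097 − 0.036) = €13.9344
Discount to today: PV = €13.9344 / (1 + 0.097)^7 = €13.9344 / 1.911817 = €7.29

€7.29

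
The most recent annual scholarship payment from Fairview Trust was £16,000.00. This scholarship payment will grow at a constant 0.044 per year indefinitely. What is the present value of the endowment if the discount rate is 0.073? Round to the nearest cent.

D₁ = D₀ × (1 + g) = £16,000.00 × 1.044 = £16,704.0000
Growing perpetuity: P = D₁ / (r − g) = £16,704.0000 / (0.073 − 0.044) = £576,000.00

£576000.00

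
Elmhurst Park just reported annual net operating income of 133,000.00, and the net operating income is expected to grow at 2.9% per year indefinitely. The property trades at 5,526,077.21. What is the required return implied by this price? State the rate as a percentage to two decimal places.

5.38%

D₁ = 133,000.00 × 1.029 = 136,857.0000
P = D₁/(r − g) ⇒ r = D₁/P + g = 136,857.0000/5,526,077.21 + 0.029 = 0.024766 + 0.029 = 0.053766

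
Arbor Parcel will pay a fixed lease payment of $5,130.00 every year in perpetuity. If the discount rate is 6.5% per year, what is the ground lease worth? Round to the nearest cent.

Level perpetuity: PV = C / r = $5,130.00 / 0.065 = $78,923.08

$78923.08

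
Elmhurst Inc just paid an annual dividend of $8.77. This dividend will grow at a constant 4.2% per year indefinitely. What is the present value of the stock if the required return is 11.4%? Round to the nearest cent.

D₁ = D₀ × (1 + g) = $8.77 × 1.042 = $9.1383
Growing perpetuity: P = D₁ / (r − g) = $9.1383 / (0.114 − 0.042) = $126.92

$126.92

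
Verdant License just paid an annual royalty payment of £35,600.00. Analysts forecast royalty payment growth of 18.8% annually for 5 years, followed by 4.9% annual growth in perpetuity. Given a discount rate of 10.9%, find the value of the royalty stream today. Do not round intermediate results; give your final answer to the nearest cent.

£1097859.77

D_1 = 42292.80000
D_2 = 50243.84640
D_3 = 59689.68952
D_4 = 70911.35115
D_5 = 84242.68517
Terminal value at year 5: TV = D_5×(1+g_2)/(r−g_2) = 88370.57674/0.06 = 1472842.94573
P_0 = D_1/(1+r)^1 + D_2/(1+r)^2 + D_3/(1+r)^3 + D_4/(1+r)^4 + D_5/(1+r)^5 + TV/(1+r)^5
    = 38135.97836 + 40852.60802 + 43762.75773 + 46880.21297 + 50219.74122 + 878008.47560 = 1097859.77390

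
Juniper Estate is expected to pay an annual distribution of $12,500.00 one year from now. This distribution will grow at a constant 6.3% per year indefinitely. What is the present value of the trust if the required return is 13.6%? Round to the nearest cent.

Growing perpetuity: P = D₁ / (r − g) = $12,500.0000 / (0.136 − 0.063) = $171,232.88

$171232.88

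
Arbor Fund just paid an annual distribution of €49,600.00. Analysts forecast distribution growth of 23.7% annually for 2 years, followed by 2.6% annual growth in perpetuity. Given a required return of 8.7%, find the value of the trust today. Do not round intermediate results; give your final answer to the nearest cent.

€1201065.49

D_1 = 61355.20000
D_2 = 75896.38240
Terminal value at year 2: TV = D_2×(1+g_2)/(r−g_2) = 77869.68834/0.061 = 1276552.26791
P_0 = D_1/(1+r)^1 + D_2/(1+r)^2 + TV/(1+r)^2
    = 56444.52622 + 64233.55928 + 1080387.40684 = 1201065.49233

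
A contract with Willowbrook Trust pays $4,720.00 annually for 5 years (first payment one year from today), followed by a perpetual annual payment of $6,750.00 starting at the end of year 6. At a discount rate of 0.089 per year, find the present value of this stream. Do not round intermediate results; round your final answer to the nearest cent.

PV of 5-year annuity: $4,720.00 × [1 − (1+0.089)^−5] / 0.089 = 18406.88915
Perpetuity value at year 5: $6,750.00 / 0.089 = 75842.69663
PV of perpetuity: 75842.69663 / (1+0.089)^5 = 49519.28523
Total PV = 18406.88915 + 49519.28523 = 67926.17439

$67926.17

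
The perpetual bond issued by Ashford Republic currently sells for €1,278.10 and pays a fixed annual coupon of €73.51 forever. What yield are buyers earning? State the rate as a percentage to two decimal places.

P = C/r ⇒ r = C/P = €73.51/€1,278.10 = 0.057515

5.75%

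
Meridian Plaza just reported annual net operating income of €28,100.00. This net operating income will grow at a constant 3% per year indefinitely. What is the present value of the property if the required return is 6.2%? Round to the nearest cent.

€904468.75

D₁ = D₀ × (1 + g) = €28,100.00 × 1.03 = €28,943.0000
Growing perpetuity: P = D₁ / (r − g) = €28,943.0000 / (0.062 − 0.03) = €904,468.75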